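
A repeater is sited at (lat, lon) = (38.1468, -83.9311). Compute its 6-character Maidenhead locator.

EM88ad

Shift to the Maidenhead origin (180°W, 90°S): lon 96.0689, lat 128.1468.
Field (20°×10°, letters A–R): lon ⌊96.0689/20⌋ = 4 → E; lat ⌊128.1468/10⌋ = 12 → M.
Square (2°×1°, digits 0–9): lon ⌊16.0689/2⌋ = 8; lat ⌊8.1468/1⌋ = 8.
Subsquare (5′×2.5′, letters a–x): lon ⌊0.0689/0.0833333⌋ = 0 → a; lat ⌊0.1468/0.0416667⌋ = 3 → d.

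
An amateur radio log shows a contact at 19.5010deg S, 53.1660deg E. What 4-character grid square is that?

Add 180° to longitude and 90° to latitude: 233.17, 70.50.
Field (20°×10°, letters A–R): lon ⌊233.17/20⌋ = 11 → L; lat ⌊70.50/10⌋ = 7 → H.
Square (2°×1°, digits 0–9): lon ⌊13.17/2⌋ = 6; lat ⌊0.50/1⌋ = 0.

LH60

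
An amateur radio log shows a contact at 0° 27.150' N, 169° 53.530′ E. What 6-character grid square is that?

Shift to the Maidenhead origin (180°W, 90°S): lon 349.8922, lat 90.4525.
Field (20°×10°, letters A–R): lon ⌊349.8922/20⌋ = 17 → R; lat ⌊90.4525/10⌋ = 9 → J.
Square (2°×1°, digits 0–9): lon ⌊9.8922/2⌋ = 4; lat ⌊0.4525/1⌋ = 0.
Subsquare (5′×2.5′, letters a–x): lon ⌊1.8922/0.0833333⌋ = 22 → w; lat ⌊0.4525/0.0416667⌋ = 10 → k.

RJ40wk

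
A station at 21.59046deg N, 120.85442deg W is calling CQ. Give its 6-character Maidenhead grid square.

Offset from 180°W / 90°S: lon 59.1456°, lat 111.5905°.
Field: lon ⌊59.1456/20⌋ = 2 → C; lat ⌊111.5905/10⌋ = 11 → L.
Square: lon ⌊19.1456/2⌋ = 9; lat ⌊1.5905/1⌋ = 1.
Subsquare: lon ⌊1.1456/0.0833333⌋ = 13 → n; lat ⌊0.5905/0.0416667⌋ = 14 → o.

CL91no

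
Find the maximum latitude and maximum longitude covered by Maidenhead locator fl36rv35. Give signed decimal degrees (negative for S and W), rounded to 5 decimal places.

Field F=5, L=11: +5·20° lon, +11·10° lat → SW at lon -80°, lat 20°.
Square 3, 6: +3·2° lon, +6·1° lat → SW at lon -74°, lat 26°.
Subsquare r=17, v=21: +17·0.0833333° lon, +21·0.0416667° lat → SW at lon -72.5833°, lat 26.875°.
Extended square 3, 5: +3·0.00833333° lon, +5·0.00416667° lat → SW at lon -72.5583°, lat 26.8958°.
Cell spans 0.00833333° lon × 0.00416667° lat. NE corner is SW corner plus one full cell.
latitude 26.90000, longitude -72.55000.

26.90000, -72.55000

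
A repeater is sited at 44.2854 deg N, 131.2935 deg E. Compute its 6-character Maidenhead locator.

Offset from 180°W / 90°S: lon 311.2935°, lat 134.2854°.
Field: 311.2935/20 → 15 → P, 134.2854/10 → 13 → N; chars PN.
Square: 11.2935/2 → 5, 4.2854/1 → 4; chars 54.
Subsquare: 1.2935/0.0833333 → 15 → p, 0.2854/0.0416667 → 6 → g; chars pg.

PN54pg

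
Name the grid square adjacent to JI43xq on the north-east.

JI53ar

Longitude subsquare x = 23; +1 → 24, wraps to 0 = a, carry into square.
Longitude square 4; +1 → 5.
Latitude subsquare q = 16; +1 → 17 = r.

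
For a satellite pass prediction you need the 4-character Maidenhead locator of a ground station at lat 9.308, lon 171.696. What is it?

Add 180° to longitude and 90° to latitude: 351.70, 99.31.
Field: 351.70/20 → 17 → R, 99.31/10 → 9 → J; chars RJ.
Square: 11.70/2 → 5, 9.31/1 → 9; chars 59.

RJ59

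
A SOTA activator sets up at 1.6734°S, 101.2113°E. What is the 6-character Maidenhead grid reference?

OI08oh

Add 180° to longitude and 90° to latitude: 281.2113, 88.3266.
Field (20°×10°, letters A–R): 281.2113/20 → 14 → O, 88.3266/10 → 8 → I; chars OI.
Square (2°×1°, digits 0–9): 1.2113/2 → 0, 8.3266/1 → 8; chars 08.
Subsquare (5′×2.5′, letters a–x): 1.2113/0.0833333 → 14 → o, 0.3266/0.0416667 → 7 → h; chars oh.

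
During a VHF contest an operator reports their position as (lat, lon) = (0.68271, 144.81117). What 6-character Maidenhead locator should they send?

Offset from 180°W / 90°S: lon 324.8112°, lat 90.6827°.
Field: 324.8112/20 → 16 → Q, 90.6827/10 → 9 → J; chars QJ.
Square: 4.8112/2 → 2, 0.6827/1 → 0; chars 20.
Subsquare: 0.8112/0.0833333 → 9 → j, 0.6827/0.0416667 → 16 → q; chars jq.

QJ20jq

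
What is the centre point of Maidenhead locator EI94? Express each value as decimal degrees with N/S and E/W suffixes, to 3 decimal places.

Field E=4, I=8: +4·20° lon, +8·10° lat → SW at lon -100°, lat -10°.
Square 9, 4: +9·2° lon, +4·1° lat → SW at lon -82°, lat -6°.
Cell spans 2° lon × 1° lat. Centre is SW corner plus half of each.
latitude 5.500° S, longitude 81.000° W.

5.500° S, 81.000° W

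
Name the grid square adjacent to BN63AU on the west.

BN53xu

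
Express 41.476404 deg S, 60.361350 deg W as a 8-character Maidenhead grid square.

Shift to the Maidenhead origin (180°W, 90°S): lon 119.63865, lat 48.52360.
Field: 119.63865/20 → 5 → F, 48.52360/10 → 4 → E; chars FE.
Square: 19.63865/2 → 9, 8.52360/1 → 8; chars 98.
Subsquare: 1.63865/0.0833333 → 19 → t, 0.52360/0.0416667 → 12 → m; chars tm.
Extended square: 0.05532/0.00833333 → 6, 0.02360/0.00416667 → 5; chars 65.

FE98tm65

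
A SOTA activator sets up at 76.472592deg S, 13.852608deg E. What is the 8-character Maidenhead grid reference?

JB63wm26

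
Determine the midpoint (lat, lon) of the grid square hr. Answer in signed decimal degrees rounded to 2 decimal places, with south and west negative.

85.00, -30.00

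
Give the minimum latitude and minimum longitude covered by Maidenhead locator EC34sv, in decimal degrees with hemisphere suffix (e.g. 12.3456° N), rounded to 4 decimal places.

65.1250° S, 92.5000° W

Field E=4, C=2: +4·20° lon, +2·10° lat → SW at lon -100°, lat -70°.
Square 3, 4: +3·2° lon, +4·1° lat → SW at lon -94°, lat -66°.
Subsquare s=18, v=21: +18·0.0833333° lon, +21·0.0416667° lat → SW at lon -92.5°, lat -65.125°.
latitude 65.1250° S, longitude 92.5000° W.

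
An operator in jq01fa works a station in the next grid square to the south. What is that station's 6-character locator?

JQ00fx

Latitude subsquare a = 0; −1 → -1, wraps to 23 = x, carry into square.
Latitude square 1; −1 → 0.
The longitude characters are unchanged.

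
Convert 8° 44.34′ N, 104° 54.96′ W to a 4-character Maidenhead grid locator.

Shift to the Maidenhead origin (180°W, 90°S): lon 75.08, lat 98.74.
Field (20°×10°, letters A–R): lon ⌊75.08/20⌋ = 3 → D; lat ⌊98.74/10⌋ = 9 → J.
Square (2°×1°, digits 0–9): lon ⌊15.08/2⌋ = 7; lat ⌊8.74/1⌋ = 8.

DJ78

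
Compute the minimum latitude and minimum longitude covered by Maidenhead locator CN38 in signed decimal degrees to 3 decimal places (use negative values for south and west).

48.000, -134.000

Field C=2, N=13: +2·20° lon, +13·10° lat → SW at lon -140°, lat 40°.
Square 3, 8: +3·2° lon, +8·1° lat → SW at lon -134°, lat 48°.
latitude 48.000, longitude -134.000.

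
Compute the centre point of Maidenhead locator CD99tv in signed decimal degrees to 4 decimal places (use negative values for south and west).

-50.1042, -120.3750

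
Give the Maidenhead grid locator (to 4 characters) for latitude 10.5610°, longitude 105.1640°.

OK20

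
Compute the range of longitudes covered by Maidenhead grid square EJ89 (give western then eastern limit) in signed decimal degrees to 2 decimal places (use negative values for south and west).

-84.00, -82.00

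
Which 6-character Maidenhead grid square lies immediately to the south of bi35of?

Latitude subsquare f = 5; −1 → 4 = e.
The longitude characters are unchanged.

BI35oe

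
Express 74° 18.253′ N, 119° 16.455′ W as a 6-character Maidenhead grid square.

DQ04ih

Offset from 180°W / 90°S: lon 60.7258°, lat 164.3042°.
Field: 60.7258/20 → 3 → D, 164.3042/10 → 16 → Q; chars DQ.
Square: 0.7258/2 → 0, 4.3042/1 → 4; chars 04.
Subsquare: 0.7258/0.0833333 → 8 → i, 0.3042/0.0416667 → 7 → h; chars ih.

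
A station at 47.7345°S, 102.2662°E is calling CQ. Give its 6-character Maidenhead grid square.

OE12dg

Shift to the Maidenhead origin (180°W, 90°S): lon 282.2662, lat 42.2655.
Field: lon ⌊282.2662/20⌋ = 14 → O; lat ⌊42.2655/10⌋ = 4 → E.
Square: lon ⌊2.2662/2⌋ = 1; lat ⌊2.2655/1⌋ = 2.
Subsquare: lon ⌊0.2662/0.0833333⌋ = 3 → d; lat ⌊0.2655/0.0416667⌋ = 6 → g.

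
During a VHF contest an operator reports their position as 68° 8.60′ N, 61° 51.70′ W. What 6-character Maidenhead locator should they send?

Offset from 180°W / 90°S: lon 118.1383°, lat 158.1433°.
Field: 118.1383/20 → 5 → F, 158.1433/10 → 15 → P; chars FP.
Square: 18.1383/2 → 9, 8.1433/1 → 8; chars 98.
Subsquare: 0.1383/0.0833333 → 1 → b, 0.1433/0.0416667 → 3 → d; chars bd.

FP98bd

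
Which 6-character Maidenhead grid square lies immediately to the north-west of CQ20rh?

CQ20qi

Longitude subsquare r = 17; −1 → 16 = q.
Latitude subsquare h = 7; +1 → 8 = i.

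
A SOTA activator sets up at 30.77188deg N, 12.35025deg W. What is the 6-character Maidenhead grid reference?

Add 180° to longitude and 90° to latitude: 167.6498, 120.7719.
Field: lon ⌊167.6498/20⌋ = 8 → I; lat ⌊120.7719/10⌋ = 12 → M.
Square: lon ⌊7.6498/2⌋ = 3; lat ⌊0.7719/1⌋ = 0.
Subsquare: lon ⌊1.6498/0.0833333⌋ = 19 → t; lat ⌊0.7719/0.0416667⌋ = 18 → s.

IM30ts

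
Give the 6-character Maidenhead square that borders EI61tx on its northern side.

Latitude subsquare x = 23; +1 → 24, wraps to 0 = a, carry into square.
Latitude square 1; +1 → 2.
The longitude characters are unchanged.

EI62ta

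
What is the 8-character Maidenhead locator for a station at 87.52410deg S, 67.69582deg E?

Add 180° to longitude and 90° to latitude: 247.69582, 2.47590.
Field (20°×10°, letters A–R): lon ⌊247.69582/20⌋ = 12 → M; lat ⌊2.47590/10⌋ = 0 → A.
Square (2°×1°, digits 0–9): lon ⌊7.69582/2⌋ = 3; lat ⌊2.47590/1⌋ = 2.
Subsquare (5′×2.5′, letters a–x): lon ⌊1.69582/0.0833333⌋ = 20 → u; lat ⌊0.47590/0.0416667⌋ = 11 → l.
Extended square (30″×15″, digits 0–9): lon ⌊0.02915/0.00833333⌋ = 3; lat ⌊0.01757/0.00416667⌋ = 4.

MA32ul34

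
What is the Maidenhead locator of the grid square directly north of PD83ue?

PD83uf

Latitude subsquare e = 4; +1 → 5 = f.
The longitude characters are unchanged.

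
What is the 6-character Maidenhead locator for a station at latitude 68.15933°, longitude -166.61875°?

Shift to the Maidenhead origin (180°W, 90°S): lon 13.3812, lat 158.1593.
Field: lon ⌊13.3812/20⌋ = 0 → A; lat ⌊158.1593/10⌋ = 15 → P.
Square: lon ⌊13.3812/2⌋ = 6; lat ⌊8.1593/1⌋ = 8.
Subsquare: lon ⌊1.3812/0.0833333⌋ = 16 → q; lat ⌊0.1593/0.0416667⌋ = 3 → d.

AP68qd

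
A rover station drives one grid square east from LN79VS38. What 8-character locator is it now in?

Longitude extended square 3; +1 → 4.
The latitude characters are unchanged.

LN79vs48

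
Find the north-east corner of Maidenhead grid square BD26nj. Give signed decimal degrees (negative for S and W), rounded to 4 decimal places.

Field B=1, D=3: +1·20° lon, +3·10° lat → SW at lon -160°, lat -60°.
Square 2, 6: +2·2° lon, +6·1° lat → SW at lon -156°, lat -54°.
Subsquare n=13, j=9: +13·0.0833333° lon, +9·0.0416667° lat → SW at lon -154.917°, lat -53.625°.
Cell spans 0.0833333° lon × 0.0416667° lat. NE corner is SW corner plus one full cell.
latitude -53.5833, longitude -154.8333.

-53.5833, -154.8333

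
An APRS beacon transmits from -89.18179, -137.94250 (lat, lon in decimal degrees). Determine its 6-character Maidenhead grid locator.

CA10at

Add 180° to longitude and 90° to latitude: 42.0575, 0.8182.
Field: lon ⌊42.0575/20⌋ = 2 → C; lat ⌊0.8182/10⌋ = 0 → A.
Square: lon ⌊2.0575/2⌋ = 1; lat ⌊0.8182/1⌋ = 0.
Subsquare: lon ⌊0.0575/0.0833333⌋ = 0 → a; lat ⌊0.8182/0.0416667⌋ = 19 → t.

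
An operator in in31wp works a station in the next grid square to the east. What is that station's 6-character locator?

Longitude subsquare w = 22; +1 → 23 = x.
The latitude characters are unchanged.

IN31xp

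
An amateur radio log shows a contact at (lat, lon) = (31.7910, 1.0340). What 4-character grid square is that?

JM01

Offset from 180°W / 90°S: lon 181.03°, lat 121.79°.
Field (20°×10°, letters A–R): lon ⌊181.03/20⌋ = 9 → J; lat ⌊121.79/10⌋ = 12 → M.
Square (2°×1°, digits 0–9): lon ⌊1.03/2⌋ = 0; lat ⌊1.79/1⌋ = 1.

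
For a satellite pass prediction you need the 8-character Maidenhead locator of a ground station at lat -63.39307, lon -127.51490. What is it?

Shift to the Maidenhead origin (180°W, 90°S): lon 52.48510, lat 26.60693.
Field (20°×10°, letters A–R): lon ⌊52.48510/20⌋ = 2 → C; lat ⌊26.60693/10⌋ = 2 → C.
Square (2°×1°, digits 0–9): lon ⌊12.48510/2⌋ = 6; lat ⌊6.60693/1⌋ = 6.
Subsquare (5′×2.5′, letters a–x): lon ⌊0.48510/0.0833333⌋ = 5 → f; lat ⌊0.60693/0.0416667⌋ = 14 → o.
Extended square (30″×15″, digits 0–9): lon ⌊0.06843/0.00833333⌋ = 8; lat ⌊0.02360/0.00416667⌋ = 5.

CC66fo85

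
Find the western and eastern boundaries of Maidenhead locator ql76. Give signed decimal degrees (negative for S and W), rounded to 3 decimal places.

154.000, 156.000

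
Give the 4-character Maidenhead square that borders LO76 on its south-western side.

LO65

Longitude square 7; −1 → 6.
Latitude square 6; −1 → 5.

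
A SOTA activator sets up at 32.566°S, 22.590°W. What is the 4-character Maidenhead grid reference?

Shift to the Maidenhead origin (180°W, 90°S): lon 157.41, lat 57.43.
Field: lon ⌊157.41/20⌋ = 7 → H; lat ⌊57.43/10⌋ = 5 → F.
Square: lon ⌊17.41/2⌋ = 8; lat ⌊7.43/1⌋ = 7.

HF87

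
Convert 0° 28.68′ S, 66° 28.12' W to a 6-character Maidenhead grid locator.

Offset from 180°W / 90°S: lon 113.5313°, lat 89.5220°.
Field: lon ⌊113.5313/20⌋ = 5 → F; lat ⌊89.5220/10⌋ = 8 → I.
Square: lon ⌊13.5313/2⌋ = 6; lat ⌊9.5220/1⌋ = 9.
Subsquare: lon ⌊1.5313/0.0833333⌋ = 18 → s; lat ⌊0.5220/0.0416667⌋ = 12 → m.

FI69sm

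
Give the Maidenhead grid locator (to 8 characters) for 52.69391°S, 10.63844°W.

ID47qh33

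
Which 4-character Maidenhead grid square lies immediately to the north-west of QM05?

Longitude square 0; −1 → -1, wraps to 9, carry into field.
Longitude field Q = 16; −1 → 15 = P.
Latitude square 5; +1 → 6.

PM96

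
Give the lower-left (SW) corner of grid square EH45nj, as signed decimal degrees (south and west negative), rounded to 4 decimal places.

Field E=4, H=7: +4·20° lon, +7·10° lat → SW at lon -100°, lat -20°.
Square 4, 5: +4·2° lon, +5·1° lat → SW at lon -92°, lat -15°.
Subsquare n=13, j=9: +13·0.0833333° lon, +9·0.0416667° lat → SW at lon -90.9167°, lat -14.625°.
latitude -14.6250, longitude -90.9167.

-14.6250, -90.9167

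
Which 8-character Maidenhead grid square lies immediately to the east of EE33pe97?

Longitude extended square 9; +1 → 10, wraps to 0, carry into subsquare.
Longitude subsquare p = 15; +1 → 16 = q.
The latitude characters are unchanged.

EE33qe07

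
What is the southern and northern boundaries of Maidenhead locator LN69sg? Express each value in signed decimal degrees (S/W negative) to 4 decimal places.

Field L=11, N=13: +11·20° lon, +13·10° lat → SW at lon 40°, lat 40°.
Square 6, 9: +6·2° lon, +9·1° lat → SW at lon 52°, lat 49°.
Subsquare s=18, g=6: +18·0.0833333° lon, +6·0.0416667° lat → SW at lon 53.5°, lat 49.25°.
Cell spans 0.0833333° lon × 0.0416667° lat.
south 49.2500, north 49.2917.

49.2500, 49.2917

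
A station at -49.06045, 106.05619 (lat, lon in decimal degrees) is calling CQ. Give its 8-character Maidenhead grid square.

OE30aw65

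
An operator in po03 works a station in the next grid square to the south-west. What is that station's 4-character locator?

Longitude square 0; −1 → -1, wraps to 9, carry into field.
Longitude field P = 15; −1 → 14 = O.
Latitude square 3; −1 → 2.

OO92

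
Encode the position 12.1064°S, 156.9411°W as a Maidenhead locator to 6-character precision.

BH17mv

Shift to the Maidenhead origin (180°W, 90°S): lon 23.0589, lat 77.8936.
Field: 23.0589/20 → 1 → B, 77.8936/10 → 7 → H; chars BH.
Square: 3.0589/2 → 1, 7.8936/1 → 7; chars 17.
Subsquare: 1.0589/0.0833333 → 12 → m, 0.8936/0.0416667 → 21 → v; chars mv.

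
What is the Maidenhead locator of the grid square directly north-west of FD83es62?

FD83es53

Longitude extended square 6; −1 → 5.
Latitude extended square 2; +1 → 3.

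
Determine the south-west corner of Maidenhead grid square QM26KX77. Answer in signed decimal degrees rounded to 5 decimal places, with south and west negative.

Field Q=16, M=12: +16·20° lon, +12·10° lat → SW at lon 140°, lat 30°.
Square 2, 6: +2·2° lon, +6·1° lat → SW at lon 144°, lat 36°.
Subsquare k=10, x=23: +10·0.0833333° lon, +23·0.0416667° lat → SW at lon 144.833°, lat 36.9583°.
Extended square 7, 7: +7·0.00833333° lon, +7·0.00416667° lat → SW at lon 144.892°, lat 36.9875°.
latitude 36.98750, longitude 144.89167.

36.98750, 144.89167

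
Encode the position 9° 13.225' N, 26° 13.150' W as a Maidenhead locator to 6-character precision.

HJ69vf

Add 180° to longitude and 90° to latitude: 153.7808, 99.2204.
Field: 153.7808/20 → 7 → H, 99.2204/10 → 9 → J; chars HJ.
Square: 13.7808/2 → 6, 9.2204/1 → 9; chars 69.
Subsquare: 1.7808/0.0833333 → 21 → v, 0.2204/0.0416667 → 5 → f; chars vf.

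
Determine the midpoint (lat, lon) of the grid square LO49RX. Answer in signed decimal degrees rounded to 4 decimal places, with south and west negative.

Field L=11, O=14: +11·20° lon, +14·10° lat → SW at lon 40°, lat 50°.
Square 4, 9: +4·2° lon, +9·1° lat → SW at lon 48°, lat 59°.
Subsquare r=17, x=23: +17·0.0833333° lon, +23·0.0416667° lat → SW at lon 49.4167°, lat 59.9583°.
Cell spans 0.0833333° lon × 0.0416667° lat. Centre is SW corner plus half of each.
latitude 59.9792, longitude 49.4583.

59.9792, 49.4583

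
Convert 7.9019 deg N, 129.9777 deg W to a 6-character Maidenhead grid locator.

CJ57av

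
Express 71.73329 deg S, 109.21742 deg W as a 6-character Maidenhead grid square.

Add 180° to longitude and 90° to latitude: 70.7826, 18.2667.
Field: 70.7826/20 → 3 → D, 18.2667/10 → 1 → B; chars DB.
Square: 10.7826/2 → 5, 8.2667/1 → 8; chars 58.
Subsquare: 0.7826/0.0833333 → 9 → j, 0.2667/0.0416667 → 6 → g; chars jg.

DB58jg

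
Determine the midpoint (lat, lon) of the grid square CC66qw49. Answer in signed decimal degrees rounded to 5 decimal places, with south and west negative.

-63.04375, -126.62917

Field C=2, C=2: +2·20° lon, +2·10° lat → SW at lon -140°, lat -70°.
Square 6, 6: +6·2° lon, +6·1° lat → SW at lon -128°, lat -64°.
Subsquare q=16, w=22: +16·0.0833333° lon, +22·0.0416667° lat → SW at lon -126.667°, lat -63.0833°.
Extended square 4, 9: +4·0.00833333° lon, +9·0.00416667° lat → SW at lon -126.633°, lat -63.0458°.
Cell spans 0.00833333° lon × 0.00416667° lat. Centre is SW corner plus half of each.
latitude -63.04375, longitude -126.62917.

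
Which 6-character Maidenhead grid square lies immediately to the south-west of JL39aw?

Longitude subsquare a = 0; −1 → -1, wraps to 23 = x, carry into square.
Longitude square 3; −1 → 2.
Latitude subsquare w = 22; −1 → 21 = v.

JL29xv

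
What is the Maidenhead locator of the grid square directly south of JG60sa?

Latitude subsquare a = 0; −1 → -1, wraps to 23 = x, carry into square.
Latitude square 0; −1 → -1, wraps to 9, carry into field.
Latitude field G = 6; −1 → 5 = F.
The longitude characters are unchanged.

JF69sx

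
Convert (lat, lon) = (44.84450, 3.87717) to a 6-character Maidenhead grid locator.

JN14wu

Offset from 180°W / 90°S: lon 183.8772°, lat 134.8445°.
Field (20°×10°, letters A–R): lon ⌊183.8772/20⌋ = 9 → J; lat ⌊134.8445/10⌋ = 13 → N.
Square (2°×1°, digits 0–9): lon ⌊3.8772/2⌋ = 1; lat ⌊4.8445/1⌋ = 4.
Subsquare (5′×2.5′, letters a–x): lon ⌊1.8772/0.0833333⌋ = 22 → w; lat ⌊0.8445/0.0416667⌋ = 20 → u.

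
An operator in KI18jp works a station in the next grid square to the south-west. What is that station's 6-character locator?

Longitude subsquare j = 9; −1 → 8 = i.
Latitude subsquare p = 15; −1 → 14 = o.

KI18io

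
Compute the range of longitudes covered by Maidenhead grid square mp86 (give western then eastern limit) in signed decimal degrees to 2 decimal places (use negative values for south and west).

76.00, 78.00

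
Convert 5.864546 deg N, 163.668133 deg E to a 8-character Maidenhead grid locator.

RJ15uu07

Shift to the Maidenhead origin (180°W, 90°S): lon 343.66813, lat 95.86455.
Field (20°×10°, letters A–R): 343.66813/20 → 17 → R, 95.86455/10 → 9 → J; chars RJ.
Square (2°×1°, digits 0–9): 3.66813/2 → 1, 5.86455/1 → 5; chars 15.
Subsquare (5′×2.5′, letters a–x): 1.66813/0.0833333 → 20 → u, 0.86455/0.0416667 → 20 → u; chars uu.
Extended square (30″×15″, digits 0–9): 0.00147/0.00833333 → 0, 0.03121/0.00416667 → 7; chars 07.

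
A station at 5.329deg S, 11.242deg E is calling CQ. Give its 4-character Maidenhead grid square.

JI54

Add 180° to longitude and 90° to latitude: 191.24, 84.67.
Field: 191.24/20 → 9 → J, 84.67/10 → 8 → I; chars JI.
Square: 11.24/2 → 5, 4.67/1 → 4; chars 54.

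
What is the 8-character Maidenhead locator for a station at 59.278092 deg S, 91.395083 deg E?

ND50qr73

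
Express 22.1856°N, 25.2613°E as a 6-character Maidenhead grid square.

Shift to the Maidenhead origin (180°W, 90°S): lon 205.2613, lat 112.1856.
Field (20°×10°, letters A–R): 205.2613/20 → 10 → K, 112.1856/10 → 11 → L; chars KL.
Square (2°×1°, digits 0–9): 5.2613/2 → 2, 2.1856/1 → 2; chars 22.
Subsquare (5′×2.5′, letters a–x): 1.2613/0.0833333 → 15 → p, 0.1856/0.0416667 → 4 → e; chars pe.

KL22pe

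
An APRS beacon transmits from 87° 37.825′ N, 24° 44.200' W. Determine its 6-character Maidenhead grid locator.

Shift to the Maidenhead origin (180°W, 90°S): lon 155.2633, lat 177.6304.
Field (20°×10°, letters A–R): 155.2633/20 → 7 → H, 177.6304/10 → 17 → R; chars HR.
Square (2°×1°, digits 0–9): 15.2633/2 → 7, 7.6304/1 → 7; chars 77.
Subsquare (5′×2.5′, letters a–x): 1.2633/0.0833333 → 15 → p, 0.6304/0.0416667 → 15 → p; chars pp.

HR77pp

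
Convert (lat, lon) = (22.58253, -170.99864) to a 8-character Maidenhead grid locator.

AL42mn09

Add 180° to longitude and 90° to latitude: 9.00136, 112.58253.
Field (20°×10°, letters A–R): 9.00136/20 → 0 → A, 112.58253/10 → 11 → L; chars AL.
Square (2°×1°, digits 0–9): 9.00136/2 → 4, 2.58253/1 → 2; chars 42.
Subsquare (5′×2.5′, letters a–x): 1.00136/0.0833333 → 12 → m, 0.58253/0.0416667 → 13 → n; chars mn.
Extended square (30″×15″, digits 0–9): 0.00136/0.00833333 → 0, 0.04086/0.00416667 → 9; chars 09.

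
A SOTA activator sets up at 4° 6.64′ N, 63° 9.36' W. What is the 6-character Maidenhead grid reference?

FJ84kc

Offset from 180°W / 90°S: lon 116.8440°, lat 94.1107°.
Field (20°×10°, letters A–R): lon ⌊116.8440/20⌋ = 5 → F; lat ⌊94.1107/10⌋ = 9 → J.
Square (2°×1°, digits 0–9): lon ⌊16.8440/2⌋ = 8; lat ⌊4.1107/1⌋ = 4.
Subsquare (5′×2.5′, letters a–x): lon ⌊0.8440/0.0833333⌋ = 10 → k; lat ⌊0.1107/0.0416667⌋ = 2 → c.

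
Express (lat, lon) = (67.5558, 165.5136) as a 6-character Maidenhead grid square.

Shift to the Maidenhead origin (180°W, 90°S): lon 345.5136, lat 157.5558.
Field: lon ⌊345.5136/20⌋ = 17 → R; lat ⌊157.5558/10⌋ = 15 → P.
Square: lon ⌊5.5136/2⌋ = 2; lat ⌊7.5558/1⌋ = 7.
Subsquare: lon ⌊1.5136/0.0833333⌋ = 18 → s; lat ⌊0.5558/0.0416667⌋ = 13 → n.

RP27sn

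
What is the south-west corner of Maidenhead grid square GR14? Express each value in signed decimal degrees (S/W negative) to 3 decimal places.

84.000, -58.000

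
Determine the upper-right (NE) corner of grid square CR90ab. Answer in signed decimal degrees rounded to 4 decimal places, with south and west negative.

Field C=2, R=17: +2·20° lon, +17·10° lat → SW at lon -140°, lat 80°.
Square 9, 0: +9·2° lon, +0·1° lat → SW at lon -122°, lat 80°.
Subsquare a=0, b=1: +0·0.0833333° lon, +1·0.0416667° lat → SW at lon -122°, lat 80.0417°.
Cell spans 0.0833333° lon × 0.0416667° lat. NE corner is SW corner plus one full cell.
latitude 80.0833, longitude -121.9167.

80.0833, -121.9167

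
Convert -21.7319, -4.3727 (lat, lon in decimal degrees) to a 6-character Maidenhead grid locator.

IG78tg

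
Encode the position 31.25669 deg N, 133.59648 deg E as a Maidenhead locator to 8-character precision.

Add 180° to longitude and 90° to latitude: 313.59648, 121.25669.
Field: lon ⌊313.59648/20⌋ = 15 → P; lat ⌊121.25669/10⌋ = 12 → M.
Square: lon ⌊13.59648/2⌋ = 6; lat ⌊1.25669/1⌋ = 1.
Subsquare: lon ⌊1.59648/0.0833333⌋ = 19 → t; lat ⌊0.25669/0.0416667⌋ = 6 → g.
Extended square: lon ⌊0.01315/0.00833333⌋ = 1; lat ⌊0.00669/0.00416667⌋ = 1.

PM61tg11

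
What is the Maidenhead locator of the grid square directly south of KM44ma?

Latitude subsquare a = 0; −1 → -1, wraps to 23 = x, carry into square.
Latitude square 4; −1 → 3.
The longitude characters are unchanged.

KM43mx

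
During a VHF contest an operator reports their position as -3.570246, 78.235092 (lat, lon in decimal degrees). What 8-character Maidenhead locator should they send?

MI96ck83

Add 180° to longitude and 90° to latitude: 258.23509, 86.42975.
Field: 258.23509/20 → 12 → M, 86.42975/10 → 8 → I; chars MI.
Square: 18.23509/2 → 9, 6.42975/1 → 6; chars 96.
Subsquare: 0.23509/0.0833333 → 2 → c, 0.42975/0.0416667 → 10 → k; chars ck.
Extended square: 0.06843/0.00833333 → 8, 0.01309/0.00416667 → 3; chars 83.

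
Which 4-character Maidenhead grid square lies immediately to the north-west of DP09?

Longitude square 0; −1 → -1, wraps to 9, carry into field.
Longitude field D = 3; −1 → 2 = C.
Latitude square 9; +1 → 10, wraps to 0, carry into field.
Latitude field P = 15; +1 → 16 = Q.

CQ90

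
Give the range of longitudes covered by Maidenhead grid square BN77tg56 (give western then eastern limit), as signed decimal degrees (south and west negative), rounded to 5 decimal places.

-144.37500, -144.36667

Field B=1, N=13: +1·20° lon, +13·10° lat → SW at lon -160°, lat 40°.
Square 7, 7: +7·2° lon, +7·1° lat → SW at lon -146°, lat 47°.
Subsquare t=19, g=6: +19·0.0833333° lon, +6·0.0416667° lat → SW at lon -144.417°, lat 47.25°.
Extended square 5, 6: +5·0.00833333° lon, +6·0.00416667° lat → SW at lon -144.375°, lat 47.275°.
Cell spans 0.00833333° lon × 0.00416667° lat.
west -144.37500, east -144.36667.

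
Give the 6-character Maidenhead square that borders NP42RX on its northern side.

NP43ra

Latitude subsquare x = 23; +1 → 24, wraps to 0 = a, carry into square.
Latitude square 2; +1 → 3.
The longitude characters are unchanged.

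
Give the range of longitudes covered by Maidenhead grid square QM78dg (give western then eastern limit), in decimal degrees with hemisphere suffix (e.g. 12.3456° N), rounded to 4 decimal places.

Field Q=16, M=12: +16·20° lon, +12·10° lat → SW at lon 140°, lat 30°.
Square 7, 8: +7·2° lon, +8·1° lat → SW at lon 154°, lat 38°.
Subsquare d=3, g=6: +3·0.0833333° lon, +6·0.0416667° lat → SW at lon 154.25°, lat 38.25°.
Cell spans 0.0833333° lon × 0.0416667° lat.
west 154.2500° E, east 154.3333° E.

154.2500° E, 154.3333° E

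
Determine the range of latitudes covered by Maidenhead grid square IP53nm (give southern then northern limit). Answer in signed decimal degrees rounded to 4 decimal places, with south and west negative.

Field I=8, P=15: +8·20° lon, +15·10° lat → SW at lon -20°, lat 60°.
Square 5, 3: +5·2° lon, +3·1° lat → SW at lon -10°, lat 63°.
Subsquare n=13, m=12: +13·0.0833333° lon, +12·0.0416667° lat → SW at lon -8.91667°, lat 63.5°.
Cell spans 0.0833333° lon × 0.0416667° lat.
south 63.5000, north 63.5417.

63.5000, 63.5417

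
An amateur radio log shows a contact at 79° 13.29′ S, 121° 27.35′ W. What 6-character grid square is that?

CB90gs

Shift to the Maidenhead origin (180°W, 90°S): lon 58.5442, lat 10.7785.
Field (20°×10°, letters A–R): lon ⌊58.5442/20⌋ = 2 → C; lat ⌊10.7785/10⌋ = 1 → B.
Square (2°×1°, digits 0–9): lon ⌊18.5442/2⌋ = 9; lat ⌊0.7785/1⌋ = 0.
Subsquare (5′×2.5′, letters a–x): lon ⌊0.5442/0.0833333⌋ = 6 → g; lat ⌊0.7785/0.0416667⌋ = 18 → s.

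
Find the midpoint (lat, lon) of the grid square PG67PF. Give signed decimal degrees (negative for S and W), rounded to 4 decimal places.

-22.7708, 133.2917

Field P=15, G=6: +15·20° lon, +6·10° lat → SW at lon 120°, lat -30°.
Square 6, 7: +6·2° lon, +7·1° lat → SW at lon 132°, lat -23°.
Subsquare p=15, f=5: +15·0.0833333° lon, +5·0.0416667° lat → SW at lon 133.25°, lat -22.7917°.
Cell spans 0.0833333° lon × 0.0416667° lat. Centre is SW corner plus half of each.
latitude -22.7708, longitude 133.2917.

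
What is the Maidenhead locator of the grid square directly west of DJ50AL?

Longitude subsquare a = 0; −1 → -1, wraps to 23 = x, carry into square.
Longitude square 5; −1 → 4.
The latitude characters are unchanged.

DJ40xl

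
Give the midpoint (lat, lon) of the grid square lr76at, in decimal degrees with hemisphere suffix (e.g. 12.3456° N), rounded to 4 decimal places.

86.8125° N, 54.0417° E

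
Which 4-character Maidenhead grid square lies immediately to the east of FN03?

FN13

Longitude square 0; +1 → 1.
The latitude characters are unchanged.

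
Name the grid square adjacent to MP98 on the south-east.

NP07

Longitude square 9; +1 → 10, wraps to 0, carry into field.
Longitude field M = 12; +1 → 13 = N.
Latitude square 8; −1 → 7.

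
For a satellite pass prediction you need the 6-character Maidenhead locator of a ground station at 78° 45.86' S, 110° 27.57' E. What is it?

OB51ff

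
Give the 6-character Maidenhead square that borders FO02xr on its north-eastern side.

Longitude subsquare x = 23; +1 → 24, wraps to 0 = a, carry into square.
Longitude square 0; +1 → 1.
Latitude subsquare r = 17; +1 → 18 = s.

FO12as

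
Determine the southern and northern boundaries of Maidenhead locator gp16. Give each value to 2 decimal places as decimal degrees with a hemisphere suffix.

66.00° N, 67.00° N

Field G=6, P=15: +6·20° lon, +15·10° lat → SW at lon -60°, lat 60°.
Square 1, 6: +1·2° lon, +6·1° lat → SW at lon -58°, lat 66°.
Cell spans 2° lon × 1° lat.
south 66.00° N, north 67.00° N.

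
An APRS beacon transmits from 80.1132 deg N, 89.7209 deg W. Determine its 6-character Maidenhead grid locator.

ER50dc

Offset from 180°W / 90°S: lon 90.2791°, lat 170.1132°.
Field: lon ⌊90.2791/20⌋ = 4 → E; lat ⌊170.1132/10⌋ = 17 → R.
Square: lon ⌊10.2791/2⌋ = 5; lat ⌊0.1132/1⌋ = 0.
Subsquare: lon ⌊0.2791/0.0833333⌋ = 3 → d; lat ⌊0.1132/0.0416667⌋ = 2 → c.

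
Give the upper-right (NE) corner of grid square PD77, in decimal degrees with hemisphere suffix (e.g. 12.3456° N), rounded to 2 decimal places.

Field P=15, D=3: +15·20° lon, +3·10° lat → SW at lon 120°, lat -60°.
Square 7, 7: +7·2° lon, +7·1° lat → SW at lon 134°, lat -53°.
Cell spans 2° lon × 1° lat. NE corner is SW corner plus one full cell.
latitude 52.00° S, longitude 136.00° E.

52.00° S, 136.00° E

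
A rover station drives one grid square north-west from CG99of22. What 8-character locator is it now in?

CG99of13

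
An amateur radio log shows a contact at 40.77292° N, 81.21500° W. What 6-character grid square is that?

EN90js

Offset from 180°W / 90°S: lon 98.7850°, lat 130.7729°.
Field: lon ⌊98.7850/20⌋ = 4 → E; lat ⌊130.7729/10⌋ = 13 → N.
Square: lon ⌊18.7850/2⌋ = 9; lat ⌊0.7729/1⌋ = 0.
Subsquare: lon ⌊0.7850/0.0833333⌋ = 9 → j; lat ⌊0.7729/0.0416667⌋ = 18 → s.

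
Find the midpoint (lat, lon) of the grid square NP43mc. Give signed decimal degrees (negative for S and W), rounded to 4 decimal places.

Field N=13, P=15: +13·20° lon, +15·10° lat → SW at lon 80°, lat 60°.
Square 4, 3: +4·2° lon, +3·1° lat → SW at lon 88°, lat 63°.
Subsquare m=12, c=2: +12·0.0833333° lon, +2·0.0416667° lat → SW at lon 89°, lat 63.0833°.
Cell spans 0.0833333° lon × 0.0416667° lat. Centre is SW corner plus half of each.
latitude 63.1042, longitude 89.0417.

63.1042, 89.0417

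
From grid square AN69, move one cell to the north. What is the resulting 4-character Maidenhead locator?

AO60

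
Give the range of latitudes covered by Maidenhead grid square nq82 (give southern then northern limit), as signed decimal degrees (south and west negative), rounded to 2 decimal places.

72.00, 73.00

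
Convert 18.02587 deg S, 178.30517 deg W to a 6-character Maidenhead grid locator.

Offset from 180°W / 90°S: lon 1.6948°, lat 71.9741°.
Field: 1.6948/20 → 0 → A, 71.9741/10 → 7 → H; chars AH.
Square: 1.6948/2 → 0, 1.9741/1 → 1; chars 01.
Subsquare: 1.6948/0.0833333 → 20 → u, 0.9741/0.0416667 → 23 → x; chars ux.

AH01ux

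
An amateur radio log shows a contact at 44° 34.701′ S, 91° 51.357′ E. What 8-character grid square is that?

NE55wk21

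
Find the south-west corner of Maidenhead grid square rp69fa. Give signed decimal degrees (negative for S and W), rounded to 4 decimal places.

69.0000, 172.4167

Field R=17, P=15: +17·20° lon, +15·10° lat → SW at lon 160°, lat 60°.
Square 6, 9: +6·2° lon, +9·1° lat → SW at lon 172°, lat 69°.
Subsquare f=5, a=0: +5·0.0833333° lon, +0·0.0416667° lat → SW at lon 172.417°, lat 69°.
latitude 69.0000, longitude 172.4167.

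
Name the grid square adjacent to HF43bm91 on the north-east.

Longitude extended square 9; +1 → 10, wraps to 0, carry into subsquare.
Longitude subsquare b = 1; +1 → 2 = c.
Latitude extended square 1; +1 → 2.

HF43cm02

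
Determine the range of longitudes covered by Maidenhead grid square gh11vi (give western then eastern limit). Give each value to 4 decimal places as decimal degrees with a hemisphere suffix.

Field G=6, H=7: +6·20° lon, +7·10° lat → SW at lon -60°, lat -20°.
Square 1, 1: +1·2° lon, +1·1° lat → SW at lon -58°, lat -19°.
Subsquare v=21, i=8: +21·0.0833333° lon, +8·0.0416667° lat → SW at lon -56.25°, lat -18.6667°.
Cell spans 0.0833333° lon × 0.0416667° lat.
west 56.2500° W, east 56.1667° W.

56.2500° W, 56.1667° W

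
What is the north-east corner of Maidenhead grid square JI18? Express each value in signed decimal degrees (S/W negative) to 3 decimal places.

-1.000, 4.000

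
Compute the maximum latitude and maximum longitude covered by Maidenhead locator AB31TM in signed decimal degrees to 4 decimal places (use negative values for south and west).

-78.4583, -172.3333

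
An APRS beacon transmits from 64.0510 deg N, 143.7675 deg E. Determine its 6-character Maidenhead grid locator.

QP14vb

Add 180° to longitude and 90° to latitude: 323.7675, 154.0510.
Field: 323.7675/20 → 16 → Q, 154.0510/10 → 15 → P; chars QP.
Square: 3.7675/2 → 1, 4.0510/1 → 4; chars 14.
Subsquare: 1.7675/0.0833333 → 21 → v, 0.0510/0.0416667 → 1 → b; chars vb.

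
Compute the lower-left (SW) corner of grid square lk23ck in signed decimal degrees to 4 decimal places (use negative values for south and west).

Field L=11, K=10: +11·20° lon, +10·10° lat → SW at lon 40°, lat 10°.
Square 2, 3: +2·2° lon, +3·1° lat → SW at lon 44°, lat 13°.
Subsquare c=2, k=10: +2·0.0833333° lon, +10·0.0416667° lat → SW at lon 44.1667°, lat 13.4167°.
latitude 13.4167, longitude 44.1667.

13.4167, 44.1667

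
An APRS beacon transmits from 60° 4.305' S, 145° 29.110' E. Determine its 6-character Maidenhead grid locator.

QC29rw

Offset from 180°W / 90°S: lon 325.4852°, lat 29.9282°.
Field: 325.4852/20 → 16 → Q, 29.9282/10 → 2 → C; chars QC.
Square: 5.4852/2 → 2, 9.9282/1 → 9; chars 29.
Subsquare: 1.4852/0.0833333 → 17 → r, 0.9282/0.0416667 → 22 → w; chars rw.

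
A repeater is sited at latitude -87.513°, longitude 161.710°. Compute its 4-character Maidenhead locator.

RA02

Offset from 180°W / 90°S: lon 341.71°, lat 2.49°.
Field: lon ⌊341.71/20⌋ = 17 → R; lat ⌊2.49/10⌋ = 0 → A.
Square: lon ⌊1.71/2⌋ = 0; lat ⌊2.49/1⌋ = 2.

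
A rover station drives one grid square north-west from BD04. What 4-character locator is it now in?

AD95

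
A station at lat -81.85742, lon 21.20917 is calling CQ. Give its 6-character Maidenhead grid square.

KA08od

Offset from 180°W / 90°S: lon 201.2092°, lat 8.1426°.
Field: 201.2092/20 → 10 → K, 8.1426/10 → 0 → A; chars KA.
Square: 1.2092/2 → 0, 8.1426/1 → 8; chars 08.
Subsquare: 1.2092/0.0833333 → 14 → o, 0.1426/0.0416667 → 3 → d; chars od.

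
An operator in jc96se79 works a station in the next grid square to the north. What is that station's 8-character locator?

JC96sf70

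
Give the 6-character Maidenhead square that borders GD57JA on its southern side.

Latitude subsquare a = 0; −1 → -1, wraps to 23 = x, carry into square.
Latitude square 7; −1 → 6.
The longitude characters are unchanged.

GD56jx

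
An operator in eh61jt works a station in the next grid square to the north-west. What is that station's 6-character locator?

EH61iu

Longitude subsquare j = 9; −1 → 8 = i.
Latitude subsquare t = 19; +1 → 20 = u.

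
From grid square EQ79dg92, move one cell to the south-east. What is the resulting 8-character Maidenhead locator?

EQ79eg01

Longitude extended square 9; +1 → 10, wraps to 0, carry into subsquare.
Longitude subsquare d = 3; +1 → 4 = e.
Latitude extended square 2; −1 → 1.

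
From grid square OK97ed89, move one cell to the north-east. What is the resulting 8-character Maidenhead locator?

OK97ee90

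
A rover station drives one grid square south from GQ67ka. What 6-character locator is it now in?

Latitude subsquare a = 0; −1 → -1, wraps to 23 = x, carry into square.
Latitude square 7; −1 → 6.
The longitude characters are unchanged.

GQ66kx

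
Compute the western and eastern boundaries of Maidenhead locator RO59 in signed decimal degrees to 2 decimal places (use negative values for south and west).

170.00, 172.00

Field R=17, O=14: +17·20° lon, +14·10° lat → SW at lon 160°, lat 50°.
Square 5, 9: +5·2° lon, +9·1° lat → SW at lon 170°, lat 59°.
Cell spans 2° lon × 1° lat.
west 170.00, east 172.00.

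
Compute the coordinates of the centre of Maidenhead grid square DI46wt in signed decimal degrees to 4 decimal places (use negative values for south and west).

-3.1875, -110.1250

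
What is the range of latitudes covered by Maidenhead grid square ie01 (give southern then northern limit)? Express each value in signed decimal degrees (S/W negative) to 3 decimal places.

Field I=8, E=4: +8·20° lon, +4·10° lat → SW at lon -20°, lat -50°.
Square 0, 1: +0·2° lon, +1·1° lat → SW at lon -20°, lat -49°.
Cell spans 2° lon × 1° lat.
south -49.000, north -48.000.

-49.000, -48.000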